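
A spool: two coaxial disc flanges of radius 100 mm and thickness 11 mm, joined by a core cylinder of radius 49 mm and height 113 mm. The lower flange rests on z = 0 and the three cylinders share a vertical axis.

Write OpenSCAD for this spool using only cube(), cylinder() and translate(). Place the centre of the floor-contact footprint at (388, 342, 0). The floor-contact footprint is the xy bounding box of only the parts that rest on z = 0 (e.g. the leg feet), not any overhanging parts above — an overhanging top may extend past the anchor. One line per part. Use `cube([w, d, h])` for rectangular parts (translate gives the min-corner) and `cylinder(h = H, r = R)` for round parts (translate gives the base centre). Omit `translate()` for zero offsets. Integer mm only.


translate([388, 342, 0]) cylinder(h = 11, r = 100);
translate([388, 342, 11]) cylinder(h = 113, r = 49);
translate([388, 342, 124]) cylinder(h = 11, r = 100);


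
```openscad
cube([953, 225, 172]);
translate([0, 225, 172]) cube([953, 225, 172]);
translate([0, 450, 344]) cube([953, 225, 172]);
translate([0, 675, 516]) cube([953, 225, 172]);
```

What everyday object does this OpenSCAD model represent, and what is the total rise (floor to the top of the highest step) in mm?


A staircase. The total rise is 688 mm.

4 identical blocks, each offset up and back from the previous — a staircase. Each step is 172 mm tall and there are 4 of them, so the total rise is 4 × 172 = 688 mm.


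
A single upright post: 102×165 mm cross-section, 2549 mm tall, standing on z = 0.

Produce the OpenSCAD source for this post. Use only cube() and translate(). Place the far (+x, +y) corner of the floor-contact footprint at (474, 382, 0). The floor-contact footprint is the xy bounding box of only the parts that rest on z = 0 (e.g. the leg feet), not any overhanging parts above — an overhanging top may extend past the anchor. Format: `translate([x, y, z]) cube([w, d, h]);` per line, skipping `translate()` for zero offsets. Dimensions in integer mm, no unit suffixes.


translate([372, 217, 0]) cube([102, 165, 2549]);


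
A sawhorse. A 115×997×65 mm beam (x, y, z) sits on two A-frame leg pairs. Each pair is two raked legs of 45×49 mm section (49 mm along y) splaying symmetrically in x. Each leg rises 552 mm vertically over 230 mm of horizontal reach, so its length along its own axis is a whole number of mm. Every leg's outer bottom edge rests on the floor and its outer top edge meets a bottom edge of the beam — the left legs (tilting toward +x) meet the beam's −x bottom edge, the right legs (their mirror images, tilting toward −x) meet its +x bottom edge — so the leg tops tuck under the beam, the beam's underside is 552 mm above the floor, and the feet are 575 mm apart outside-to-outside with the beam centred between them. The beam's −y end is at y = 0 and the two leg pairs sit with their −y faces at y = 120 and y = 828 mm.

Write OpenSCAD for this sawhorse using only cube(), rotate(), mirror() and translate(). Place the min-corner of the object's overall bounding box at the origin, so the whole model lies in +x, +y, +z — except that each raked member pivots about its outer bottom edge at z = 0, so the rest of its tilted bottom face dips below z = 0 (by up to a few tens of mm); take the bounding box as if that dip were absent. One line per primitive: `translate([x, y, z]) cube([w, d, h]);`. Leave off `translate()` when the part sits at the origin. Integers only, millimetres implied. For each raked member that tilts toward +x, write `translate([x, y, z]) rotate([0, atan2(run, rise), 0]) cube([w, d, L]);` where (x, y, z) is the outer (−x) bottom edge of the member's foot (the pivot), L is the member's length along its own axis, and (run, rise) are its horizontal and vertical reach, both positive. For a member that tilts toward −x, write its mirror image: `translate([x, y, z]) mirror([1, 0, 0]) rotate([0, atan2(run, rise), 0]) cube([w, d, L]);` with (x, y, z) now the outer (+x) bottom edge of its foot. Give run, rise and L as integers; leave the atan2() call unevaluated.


translate([230, 0, 552]) cube([115, 997, 65]);
translate([0, 120, 0]) rotate([0, atan2(230, 552), 0]) cube([45, 49, 598]);
translate([575, 120, 0]) mirror([1, 0, 0]) rotate([0, atan2(230, 552), 0]) cube([45, 49, 598]);
translate([0, 828, 0]) rotate([0, atan2(230, 552), 0]) cube([45, 49, 598]);
translate([575, 828, 0]) mirror([1, 0, 0]) rotate([0, atan2(230, 552), 0]) cube([45, 49, 598]);


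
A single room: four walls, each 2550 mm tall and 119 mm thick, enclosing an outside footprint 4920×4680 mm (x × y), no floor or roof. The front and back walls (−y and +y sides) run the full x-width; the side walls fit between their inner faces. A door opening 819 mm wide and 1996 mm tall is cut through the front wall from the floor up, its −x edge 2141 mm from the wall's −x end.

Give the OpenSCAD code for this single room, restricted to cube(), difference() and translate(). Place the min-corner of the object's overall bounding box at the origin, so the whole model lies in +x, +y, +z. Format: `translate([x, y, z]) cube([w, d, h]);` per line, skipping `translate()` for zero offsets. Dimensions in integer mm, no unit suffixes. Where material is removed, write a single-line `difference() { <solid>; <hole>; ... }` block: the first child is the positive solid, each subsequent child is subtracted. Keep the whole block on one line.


difference() { cube([4920, 119, 2550]); translate([2141, 0, 0]) cube([819, 119, 1996]); }
translate([0, 4561, 0]) cube([4920, 119, 2550]);
translate([0, 119, 0]) cube([119, 4442, 2550]);
translate([4801, 119, 0]) cube([119, 4442, 2550]);


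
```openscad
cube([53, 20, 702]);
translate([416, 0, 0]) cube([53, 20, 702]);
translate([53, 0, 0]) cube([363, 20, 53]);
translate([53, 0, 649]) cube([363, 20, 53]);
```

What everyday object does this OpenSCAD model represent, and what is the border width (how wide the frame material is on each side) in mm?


A picture frame. The border width is 53 mm.

Four thin pieces enclosing a rectangular opening — a picture frame. The two full-height stiles are 702 mm tall; the top rail sits at z = 649 and is 53 mm tall, so the border above the opening is 702 − 649 = 53 mm, matching the stile x-width.


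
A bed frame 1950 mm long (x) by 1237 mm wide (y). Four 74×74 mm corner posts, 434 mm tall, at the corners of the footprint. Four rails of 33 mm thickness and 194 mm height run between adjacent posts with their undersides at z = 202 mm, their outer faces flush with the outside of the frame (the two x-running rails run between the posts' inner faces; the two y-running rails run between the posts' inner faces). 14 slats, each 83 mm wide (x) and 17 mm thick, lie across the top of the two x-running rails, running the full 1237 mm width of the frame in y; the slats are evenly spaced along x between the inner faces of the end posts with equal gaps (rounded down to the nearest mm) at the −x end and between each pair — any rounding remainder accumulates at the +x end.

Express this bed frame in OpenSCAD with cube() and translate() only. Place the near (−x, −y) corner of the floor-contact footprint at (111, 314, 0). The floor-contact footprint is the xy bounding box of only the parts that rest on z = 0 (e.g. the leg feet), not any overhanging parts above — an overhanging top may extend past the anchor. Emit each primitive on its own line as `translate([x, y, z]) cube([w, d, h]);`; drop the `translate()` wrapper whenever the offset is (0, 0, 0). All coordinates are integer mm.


// slat z = rail_z + rail_h = 202 + 194 = 396
// slat gap = ⌊(1802 − 14·83) / 15⌋ = 42
translate([111, 314, 0]) cube([74, 74, 434]);
translate([111, 1477, 0]) cube([74, 74, 434]);
translate([1987, 314, 0]) cube([74, 74, 434]);
translate([1987, 1477, 0]) cube([74, 74, 434]);
translate([185, 314, 202]) cube([1802, 33, 194]);
translate([185, 1518, 202]) cube([1802, 33, 194]);
translate([111, 388, 202]) cube([33, 1089, 194]);
translate([2028, 388, 202]) cube([33, 1089, 194]);
translate([227, 314, 396]) cube([83, 1237, 17]);
translate([352, 314, 396]) cube([83, 1237, 17]);
translate([477, 314, 396]) cube([83, 1237, 17]);
translate([602, 314, 396]) cube([83, 1237, 17]);
translate([727, 314, 396]) cube([83, 1237, 17]);
translate([852, 314, 396]) cube([83, 1237, 17]);
translate([977, 314, 396]) cube([83, 1237, 17]);
translate([1102, 314, 396]) cube([83, 1237, 17]);
translate([1227, 314, 396]) cube([83, 1237, 17]);
translate([1352, 314, 396]) cube([83, 1237, 17]);
translate([1477, 314, 396]) cube([83, 1237, 17]);
translate([1602, 314, 396]) cube([83, 1237, 17]);
translate([1727, 314, 396]) cube([83, 1237, 17]);
translate([1852, 314, 396]) cube([83, 1237, 17]);


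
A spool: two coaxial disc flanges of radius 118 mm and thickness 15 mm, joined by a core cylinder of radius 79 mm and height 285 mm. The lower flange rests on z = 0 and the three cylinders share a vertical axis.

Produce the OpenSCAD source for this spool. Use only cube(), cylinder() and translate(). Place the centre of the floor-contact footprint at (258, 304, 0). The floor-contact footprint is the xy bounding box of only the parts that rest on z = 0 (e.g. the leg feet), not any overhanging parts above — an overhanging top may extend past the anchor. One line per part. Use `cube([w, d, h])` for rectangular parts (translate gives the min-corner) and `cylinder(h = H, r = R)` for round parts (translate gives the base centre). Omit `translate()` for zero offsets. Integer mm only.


translate([258, 304, 0]) cylinder(h = 15, r = 118);
translate([258, 304, 15]) cylinder(h = 285, r = 79);
translate([258, 304, 300]) cylinder(h = 15, r = 118);


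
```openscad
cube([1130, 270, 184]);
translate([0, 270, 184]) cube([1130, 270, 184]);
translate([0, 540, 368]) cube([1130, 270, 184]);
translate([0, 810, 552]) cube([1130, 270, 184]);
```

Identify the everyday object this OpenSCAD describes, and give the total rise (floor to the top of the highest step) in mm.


A staircase. The total rise is 736 mm.

4 identical blocks, each offset up and back from the previous — a staircase. Each step is 184 mm tall and there are 4 of them, so the total rise is 4 × 184 = 736 mm.


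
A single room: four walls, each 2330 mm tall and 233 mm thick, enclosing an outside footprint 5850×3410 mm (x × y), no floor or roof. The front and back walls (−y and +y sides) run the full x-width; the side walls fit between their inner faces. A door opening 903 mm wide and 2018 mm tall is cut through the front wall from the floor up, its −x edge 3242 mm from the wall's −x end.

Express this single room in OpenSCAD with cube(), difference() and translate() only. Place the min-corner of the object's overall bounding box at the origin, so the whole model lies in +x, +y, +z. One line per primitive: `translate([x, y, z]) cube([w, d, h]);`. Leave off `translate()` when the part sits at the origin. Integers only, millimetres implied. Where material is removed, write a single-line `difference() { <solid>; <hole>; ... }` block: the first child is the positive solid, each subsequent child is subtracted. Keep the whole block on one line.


difference() { cube([5850, 233, 2330]); translate([3242, 0, 0]) cube([903, 233, 2018]); }
translate([0, 3177, 0]) cube([5850, 233, 2330]);
translate([0, 233, 0]) cube([233, 2944, 2330]);
translate([5617, 233, 0]) cube([233, 2944, 2330]);


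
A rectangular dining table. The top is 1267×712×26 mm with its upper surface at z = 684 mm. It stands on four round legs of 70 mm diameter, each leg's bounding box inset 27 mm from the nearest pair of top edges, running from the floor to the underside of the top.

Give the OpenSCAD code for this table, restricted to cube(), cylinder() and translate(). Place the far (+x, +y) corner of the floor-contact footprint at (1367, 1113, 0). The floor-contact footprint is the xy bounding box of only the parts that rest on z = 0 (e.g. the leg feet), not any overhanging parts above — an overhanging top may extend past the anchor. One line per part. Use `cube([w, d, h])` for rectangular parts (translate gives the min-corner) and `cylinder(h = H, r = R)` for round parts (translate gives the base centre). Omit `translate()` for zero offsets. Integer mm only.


translate([127, 428, 658]) cube([1267, 712, 26]);
translate([189, 490, 0]) cylinder(h = 658, r = 35);
translate([1332, 490, 0]) cylinder(h = 658, r = 35);
translate([189, 1078, 0]) cylinder(h = 658, r = 35);
translate([1332, 1078, 0]) cylinder(h = 658, r = 35);


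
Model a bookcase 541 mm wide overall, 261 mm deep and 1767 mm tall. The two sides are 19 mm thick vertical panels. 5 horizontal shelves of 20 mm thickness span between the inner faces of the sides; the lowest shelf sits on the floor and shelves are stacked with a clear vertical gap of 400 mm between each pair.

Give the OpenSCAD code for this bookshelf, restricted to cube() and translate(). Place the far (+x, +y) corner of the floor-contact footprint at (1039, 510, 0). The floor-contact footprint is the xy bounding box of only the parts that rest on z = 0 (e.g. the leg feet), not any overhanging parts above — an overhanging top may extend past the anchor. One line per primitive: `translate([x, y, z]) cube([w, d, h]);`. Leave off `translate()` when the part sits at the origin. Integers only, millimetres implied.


translate([498, 249, 0]) cube([19, 261, 1767]);
translate([1020, 249, 0]) cube([19, 261, 1767]);
translate([517, 249, 0]) cube([503, 261, 20]);
translate([517, 249, 420]) cube([503, 261, 20]);
translate([517, 249, 840]) cube([503, 261, 20]);
translate([517, 249, 1260]) cube([503, 261, 20]);
translate([517, 249, 1680]) cube([503, 261, 20]);


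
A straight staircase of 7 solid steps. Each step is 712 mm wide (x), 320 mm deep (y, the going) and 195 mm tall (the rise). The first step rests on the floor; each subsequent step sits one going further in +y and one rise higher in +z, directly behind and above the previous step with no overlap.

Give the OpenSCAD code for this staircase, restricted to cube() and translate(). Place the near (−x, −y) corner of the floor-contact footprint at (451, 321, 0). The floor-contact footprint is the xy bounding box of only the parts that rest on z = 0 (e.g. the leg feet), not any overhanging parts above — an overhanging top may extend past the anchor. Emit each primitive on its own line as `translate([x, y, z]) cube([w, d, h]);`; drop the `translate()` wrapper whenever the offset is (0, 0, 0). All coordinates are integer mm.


translate([451, 321, 0]) cube([712, 320, 195]);
translate([451, 641, 195]) cube([712, 320, 195]);
translate([451, 961, 390]) cube([712, 320, 195]);
translate([451, 1281, 585]) cube([712, 320, 195]);
translate([451, 1601, 780]) cube([712, 320, 195]);
translate([451, 1921, 975]) cube([712, 320, 195]);
translate([451, 2241, 1170]) cube([712, 320, 195]);


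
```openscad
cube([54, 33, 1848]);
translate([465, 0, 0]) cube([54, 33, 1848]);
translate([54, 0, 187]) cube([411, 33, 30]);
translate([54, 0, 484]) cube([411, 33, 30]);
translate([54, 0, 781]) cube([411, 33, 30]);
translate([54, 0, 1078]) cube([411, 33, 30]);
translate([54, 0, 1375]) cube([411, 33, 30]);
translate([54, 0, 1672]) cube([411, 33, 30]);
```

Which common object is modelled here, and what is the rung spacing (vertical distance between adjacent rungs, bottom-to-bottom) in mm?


A ladder. The rung spacing is 297 mm.

Two tall 54×33 posts with 6 short bars between them — a ladder. Adjacent rungs sit at z = 187 and z = 484, so the spacing is 484 − 187 = 297 mm.


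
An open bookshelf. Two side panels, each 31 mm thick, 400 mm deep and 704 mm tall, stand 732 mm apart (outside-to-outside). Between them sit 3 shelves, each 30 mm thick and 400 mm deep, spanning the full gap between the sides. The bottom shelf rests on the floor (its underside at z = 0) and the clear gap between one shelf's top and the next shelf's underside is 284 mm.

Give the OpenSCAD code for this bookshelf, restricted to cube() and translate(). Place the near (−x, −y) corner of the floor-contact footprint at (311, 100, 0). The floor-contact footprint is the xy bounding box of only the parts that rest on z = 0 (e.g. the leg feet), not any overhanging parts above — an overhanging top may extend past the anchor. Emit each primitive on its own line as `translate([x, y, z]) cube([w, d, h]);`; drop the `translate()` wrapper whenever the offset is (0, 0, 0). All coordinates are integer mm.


translate([311, 100, 0]) cube([31, 400, 704]);
translate([1012, 100, 0]) cube([31, 400, 704]);
translate([342, 100, 0]) cube([670, 400, 30]);
translate([342, 100, 314]) cube([670, 400, 30]);
translate([342, 100, 628]) cube([670, 400, 30]);


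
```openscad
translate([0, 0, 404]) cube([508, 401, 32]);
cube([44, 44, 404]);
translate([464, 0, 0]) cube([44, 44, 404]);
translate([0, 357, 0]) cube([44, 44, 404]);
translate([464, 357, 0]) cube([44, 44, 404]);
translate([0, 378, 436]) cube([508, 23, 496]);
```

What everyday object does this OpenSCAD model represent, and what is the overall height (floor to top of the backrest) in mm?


A chair. The overall height is 932 mm.

A slab on four corner posts with a tall panel at the back — a chair. The seat slab sits at z = 404 with thickness 32, and the 496 mm backrest starts at the seat top, so the overall height is 404 + 32 + 496 = 932 mm.


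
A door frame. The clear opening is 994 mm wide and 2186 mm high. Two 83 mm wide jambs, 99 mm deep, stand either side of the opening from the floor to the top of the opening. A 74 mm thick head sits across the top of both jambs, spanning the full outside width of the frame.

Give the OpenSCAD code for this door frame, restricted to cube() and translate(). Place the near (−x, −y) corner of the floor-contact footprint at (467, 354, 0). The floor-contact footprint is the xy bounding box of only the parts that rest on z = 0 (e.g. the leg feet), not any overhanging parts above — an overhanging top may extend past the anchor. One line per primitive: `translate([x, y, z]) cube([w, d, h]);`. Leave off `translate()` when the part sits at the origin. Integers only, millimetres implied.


translate([467, 354, 0]) cube([83, 99, 2186]);
translate([1544, 354, 0]) cube([83, 99, 2186]);
translate([467, 354, 2186]) cube([1160, 99, 74]);


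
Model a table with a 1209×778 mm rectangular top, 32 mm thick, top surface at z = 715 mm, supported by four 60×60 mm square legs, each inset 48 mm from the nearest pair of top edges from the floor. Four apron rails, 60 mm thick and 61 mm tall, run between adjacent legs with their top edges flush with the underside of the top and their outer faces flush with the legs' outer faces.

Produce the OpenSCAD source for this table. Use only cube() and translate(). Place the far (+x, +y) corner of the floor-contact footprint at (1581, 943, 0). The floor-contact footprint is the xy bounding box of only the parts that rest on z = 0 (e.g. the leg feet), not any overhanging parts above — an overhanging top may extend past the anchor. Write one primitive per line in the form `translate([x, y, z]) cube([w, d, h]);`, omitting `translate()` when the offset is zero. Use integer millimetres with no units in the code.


// leg_h = 715 - 32 = 683
// apron z = 683 - 61 = 622
translate([420, 213, 683]) cube([1209, 778, 32]);
translate([468, 261, 0]) cube([60, 60, 683]);
translate([1521, 261, 0]) cube([60, 60, 683]);
translate([468, 883, 0]) cube([60, 60, 683]);
translate([1521, 883, 0]) cube([60, 60, 683]);
translate([528, 261, 622]) cube([993, 60, 61]);
translate([528, 883, 622]) cube([993, 60, 61]);
translate([468, 321, 622]) cube([60, 562, 61]);
translate([1521, 321, 622]) cube([60, 562, 61]);


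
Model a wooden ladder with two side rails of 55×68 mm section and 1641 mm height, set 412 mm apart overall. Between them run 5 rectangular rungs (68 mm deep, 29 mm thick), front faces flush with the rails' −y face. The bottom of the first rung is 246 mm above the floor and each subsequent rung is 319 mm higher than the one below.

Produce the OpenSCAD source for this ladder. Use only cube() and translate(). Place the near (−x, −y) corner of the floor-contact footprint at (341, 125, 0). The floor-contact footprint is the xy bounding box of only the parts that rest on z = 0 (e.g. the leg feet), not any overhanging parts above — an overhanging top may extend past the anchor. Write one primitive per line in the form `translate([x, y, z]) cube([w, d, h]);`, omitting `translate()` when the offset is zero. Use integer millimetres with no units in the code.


// rung span = 412 - 2*55 = 302
// rung[k] z = 246 + k*319
translate([341, 125, 0]) cube([55, 68, 1641]);
translate([698, 125, 0]) cube([55, 68, 1641]);
translate([396, 125, 246]) cube([302, 68, 29]);
translate([396, 125, 565]) cube([302, 68, 29]);
translate([396, 125, 884]) cube([302, 68, 29]);
translate([396, 125, 1203]) cube([302, 68, 29]);
translate([396, 125, 1522]) cube([302, 68, 29]);


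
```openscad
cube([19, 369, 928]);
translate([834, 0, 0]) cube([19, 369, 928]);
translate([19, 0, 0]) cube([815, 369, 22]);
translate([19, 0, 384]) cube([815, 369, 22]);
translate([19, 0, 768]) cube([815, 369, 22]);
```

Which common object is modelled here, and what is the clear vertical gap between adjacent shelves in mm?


A bookshelf. The clear shelf gap is 362 mm.

Two tall side panels with 3 horizontal boards between them — a bookshelf. The first two shelf undersides are at z = 0 and z = 384; with shelf thickness 22, the clear gap is 384 − 0 − 22 = 362 mm.


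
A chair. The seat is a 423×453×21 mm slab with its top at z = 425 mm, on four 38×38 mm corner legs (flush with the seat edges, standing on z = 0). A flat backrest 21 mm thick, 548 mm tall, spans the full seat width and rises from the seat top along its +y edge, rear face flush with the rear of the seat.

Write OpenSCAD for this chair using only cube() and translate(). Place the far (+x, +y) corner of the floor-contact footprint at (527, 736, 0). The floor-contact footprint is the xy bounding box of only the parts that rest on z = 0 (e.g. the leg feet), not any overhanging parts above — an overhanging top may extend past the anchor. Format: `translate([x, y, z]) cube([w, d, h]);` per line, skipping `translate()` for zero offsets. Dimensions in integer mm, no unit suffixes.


translate([104, 283, 404]) cube([423, 453, 21]);
translate([104, 283, 0]) cube([38, 38, 404]);
translate([489, 283, 0]) cube([38, 38, 404]);
translate([104, 698, 0]) cube([38, 38, 404]);
translate([489, 698, 0]) cube([38, 38, 404]);
translate([104, 715, 425]) cube([423, 21, 548]);


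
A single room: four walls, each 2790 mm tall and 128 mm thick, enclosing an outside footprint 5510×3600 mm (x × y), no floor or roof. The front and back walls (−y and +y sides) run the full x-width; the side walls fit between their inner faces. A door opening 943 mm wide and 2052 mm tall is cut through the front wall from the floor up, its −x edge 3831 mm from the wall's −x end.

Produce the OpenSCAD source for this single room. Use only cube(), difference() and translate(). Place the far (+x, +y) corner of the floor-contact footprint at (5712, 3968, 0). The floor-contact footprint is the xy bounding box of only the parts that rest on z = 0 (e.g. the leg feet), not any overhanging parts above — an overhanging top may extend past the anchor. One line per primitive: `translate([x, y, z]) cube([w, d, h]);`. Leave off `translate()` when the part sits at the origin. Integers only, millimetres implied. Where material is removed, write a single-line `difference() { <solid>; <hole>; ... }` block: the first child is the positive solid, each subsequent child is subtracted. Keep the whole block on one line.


difference() { translate([202, 368, 0]) cube([5510, 128, 2790]); translate([4033, 368, 0]) cube([943, 128, 2052]); }
translate([202, 3840, 0]) cube([5510, 128, 2790]);
translate([202, 496, 0]) cube([128, 3344, 2790]);
translate([5584, 496, 0]) cube([128, 3344, 2790]);


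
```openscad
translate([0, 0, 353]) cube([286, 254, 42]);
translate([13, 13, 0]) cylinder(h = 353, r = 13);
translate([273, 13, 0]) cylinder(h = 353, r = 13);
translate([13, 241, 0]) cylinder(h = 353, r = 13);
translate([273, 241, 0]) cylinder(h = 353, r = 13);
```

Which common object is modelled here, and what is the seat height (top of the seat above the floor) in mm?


A stool. The seat height is 395 mm.

A 286×254×42 slab at z = 353 on four corner cylinders — a stool. The seat top is 353 + 42 = 395 mm.


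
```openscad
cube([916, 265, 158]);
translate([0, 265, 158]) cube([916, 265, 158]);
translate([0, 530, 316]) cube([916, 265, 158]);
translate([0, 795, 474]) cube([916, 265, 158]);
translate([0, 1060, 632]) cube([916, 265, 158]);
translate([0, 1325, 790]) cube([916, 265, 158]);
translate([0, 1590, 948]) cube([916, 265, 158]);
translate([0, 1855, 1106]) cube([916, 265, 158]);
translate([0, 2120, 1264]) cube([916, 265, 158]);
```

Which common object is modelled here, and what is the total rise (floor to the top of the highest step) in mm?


A staircase. The total rise is 1422 mm.

9 identical blocks, each offset up and back from the previous — a staircase. Each step is 158 mm tall and there are 9 of them, so the total rise is 9 × 158 = 1422 mm.


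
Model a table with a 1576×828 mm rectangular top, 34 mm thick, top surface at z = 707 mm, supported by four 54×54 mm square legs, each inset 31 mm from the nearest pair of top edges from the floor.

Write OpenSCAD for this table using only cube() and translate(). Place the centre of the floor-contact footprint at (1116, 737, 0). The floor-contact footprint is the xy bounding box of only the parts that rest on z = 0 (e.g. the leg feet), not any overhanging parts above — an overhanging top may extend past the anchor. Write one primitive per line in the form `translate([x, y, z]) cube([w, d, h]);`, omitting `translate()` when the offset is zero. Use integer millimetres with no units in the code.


translate([328, 323, 673]) cube([1576, 828, 34]);
translate([359, 354, 0]) cube([54, 54, 673]);
translate([1819, 354, 0]) cube([54, 54, 673]);
translate([359, 1066, 0]) cube([54, 54, 673]);
translate([1819, 1066, 0]) cube([54, 54, 673]);


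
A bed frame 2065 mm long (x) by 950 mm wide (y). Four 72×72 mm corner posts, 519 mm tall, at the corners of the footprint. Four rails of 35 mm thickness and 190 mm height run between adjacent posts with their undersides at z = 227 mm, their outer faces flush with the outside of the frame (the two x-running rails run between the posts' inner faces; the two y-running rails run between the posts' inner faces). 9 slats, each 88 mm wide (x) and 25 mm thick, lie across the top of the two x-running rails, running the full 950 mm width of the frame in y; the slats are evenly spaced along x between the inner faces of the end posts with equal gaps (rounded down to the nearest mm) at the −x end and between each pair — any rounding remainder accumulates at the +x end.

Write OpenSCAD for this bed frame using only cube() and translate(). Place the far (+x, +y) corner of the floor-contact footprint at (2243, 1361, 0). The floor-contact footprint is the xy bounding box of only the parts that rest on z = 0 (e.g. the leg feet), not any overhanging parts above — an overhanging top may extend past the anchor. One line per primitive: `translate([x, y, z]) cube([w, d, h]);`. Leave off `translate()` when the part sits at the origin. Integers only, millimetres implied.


translate([178, 411, 0]) cube([72, 72, 519]);
translate([178, 1289, 0]) cube([72, 72, 519]);
translate([2171, 411, 0]) cube([72, 72, 519]);
translate([2171, 1289, 0]) cube([72, 72, 519]);
translate([250, 411, 227]) cube([1921, 35, 190]);
translate([250, 1326, 227]) cube([1921, 35, 190]);
translate([178, 483, 227]) cube([35, 806, 190]);
translate([2208, 483, 227]) cube([35, 806, 190]);
translate([362, 411, 417]) cube([88, 950, 25]);
translate([562, 411, 417]) cube([88, 950, 25]);
translate([762, 411, 417]) cube([88, 950, 25]);
translate([962, 411, 417]) cube([88, 950, 25]);
translate([1162, 411, 417]) cube([88, 950, 25]);
translate([1362, 411, 417]) cube([88, 950, 25]);
translate([1562, 411, 417]) cube([88, 950, 25]);
translate([1762, 411, 417]) cube([88, 950, 25]);
translate([1962, 411, 417]) cube([88, 950, 25]);


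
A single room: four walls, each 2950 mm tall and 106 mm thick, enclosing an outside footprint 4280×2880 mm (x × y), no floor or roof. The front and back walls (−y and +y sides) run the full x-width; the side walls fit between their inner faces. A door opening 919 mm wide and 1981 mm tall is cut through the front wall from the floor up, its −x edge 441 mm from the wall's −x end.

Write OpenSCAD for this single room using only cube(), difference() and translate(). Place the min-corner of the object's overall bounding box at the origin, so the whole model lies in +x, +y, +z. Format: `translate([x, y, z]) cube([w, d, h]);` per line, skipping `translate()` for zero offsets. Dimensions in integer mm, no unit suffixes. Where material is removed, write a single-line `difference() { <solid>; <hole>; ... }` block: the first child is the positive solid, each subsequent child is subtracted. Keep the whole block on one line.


difference() { cube([4280, 106, 2950]); translate([441, 0, 0]) cube([919, 106, 1981]); }
translate([0, 2774, 0]) cube([4280, 106, 2950]);
translate([0, 106, 0]) cube([106, 2668, 2950]);
translate([4174, 106, 0]) cube([106, 2668, 2950]);


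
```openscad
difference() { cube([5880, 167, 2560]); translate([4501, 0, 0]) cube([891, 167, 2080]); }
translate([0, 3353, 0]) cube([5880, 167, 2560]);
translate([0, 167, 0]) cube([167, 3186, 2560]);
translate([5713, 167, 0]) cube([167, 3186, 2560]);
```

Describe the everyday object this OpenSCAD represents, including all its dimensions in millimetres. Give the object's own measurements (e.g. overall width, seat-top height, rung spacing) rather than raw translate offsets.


A single room: four walls, each 2560 mm tall and 167 mm thick, enclosing an outside footprint 5880×3520 mm (x × y), no floor or roof. The front and back walls (−y and +y sides) run the full x-width; the side walls fit between their inner faces. A door opening 891 mm wide and 2080 mm tall is cut through the front wall from the floor up, its −x edge 4501 mm from the wall's −x end.


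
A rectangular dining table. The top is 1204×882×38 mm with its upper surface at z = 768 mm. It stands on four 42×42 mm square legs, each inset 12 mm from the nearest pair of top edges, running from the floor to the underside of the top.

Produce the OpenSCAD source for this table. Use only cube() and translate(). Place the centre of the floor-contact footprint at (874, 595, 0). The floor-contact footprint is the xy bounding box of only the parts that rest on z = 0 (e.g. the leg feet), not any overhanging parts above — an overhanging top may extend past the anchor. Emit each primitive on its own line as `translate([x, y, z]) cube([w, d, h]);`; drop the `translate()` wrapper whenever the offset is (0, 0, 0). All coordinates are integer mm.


translate([272, 154, 730]) cube([1204, 882, 38]);
translate([284, 166, 0]) cube([42, 42, 730]);
translate([1422, 166, 0]) cube([42, 42, 730]);
translate([284, 982, 0]) cube([42, 42, 730]);
translate([1422, 982, 0]) cube([42, 42, 730]);


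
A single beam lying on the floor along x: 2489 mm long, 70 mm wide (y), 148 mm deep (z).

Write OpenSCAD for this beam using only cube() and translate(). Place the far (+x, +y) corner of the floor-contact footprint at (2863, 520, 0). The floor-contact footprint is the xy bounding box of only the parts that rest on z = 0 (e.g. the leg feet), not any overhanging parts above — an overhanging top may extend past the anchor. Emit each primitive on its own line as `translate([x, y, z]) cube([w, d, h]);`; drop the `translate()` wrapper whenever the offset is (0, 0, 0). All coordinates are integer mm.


translate([374, 450, 0]) cube([2489, 70, 148]);


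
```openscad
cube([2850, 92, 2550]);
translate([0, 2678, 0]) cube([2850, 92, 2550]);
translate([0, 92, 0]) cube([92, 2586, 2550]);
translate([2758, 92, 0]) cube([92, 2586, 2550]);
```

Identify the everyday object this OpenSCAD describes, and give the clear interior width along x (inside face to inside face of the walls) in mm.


A house (or room) frame. The interior width is 2666 mm.

Four 2550 mm walls enclosing a rectangle with no floor or roof — a room or house frame. Outside width is 2850 mm and wall thickness is 92 mm, so the interior width is 2850 − 2 × 92 = 2666 mm.


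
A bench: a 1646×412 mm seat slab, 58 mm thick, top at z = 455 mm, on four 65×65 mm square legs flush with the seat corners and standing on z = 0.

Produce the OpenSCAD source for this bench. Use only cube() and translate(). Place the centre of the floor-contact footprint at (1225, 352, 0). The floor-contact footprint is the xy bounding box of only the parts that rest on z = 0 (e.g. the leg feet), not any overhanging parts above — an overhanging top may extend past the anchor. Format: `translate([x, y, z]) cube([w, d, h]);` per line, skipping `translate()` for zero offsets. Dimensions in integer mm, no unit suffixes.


translate([402, 146, 397]) cube([1646, 412, 58]);
translate([402, 146, 0]) cube([65, 65, 397]);
translate([402, 493, 0]) cube([65, 65, 397]);
translate([1983, 146, 0]) cube([65, 65, 397]);
translate([1983, 493, 0]) cube([65, 65, 397]);


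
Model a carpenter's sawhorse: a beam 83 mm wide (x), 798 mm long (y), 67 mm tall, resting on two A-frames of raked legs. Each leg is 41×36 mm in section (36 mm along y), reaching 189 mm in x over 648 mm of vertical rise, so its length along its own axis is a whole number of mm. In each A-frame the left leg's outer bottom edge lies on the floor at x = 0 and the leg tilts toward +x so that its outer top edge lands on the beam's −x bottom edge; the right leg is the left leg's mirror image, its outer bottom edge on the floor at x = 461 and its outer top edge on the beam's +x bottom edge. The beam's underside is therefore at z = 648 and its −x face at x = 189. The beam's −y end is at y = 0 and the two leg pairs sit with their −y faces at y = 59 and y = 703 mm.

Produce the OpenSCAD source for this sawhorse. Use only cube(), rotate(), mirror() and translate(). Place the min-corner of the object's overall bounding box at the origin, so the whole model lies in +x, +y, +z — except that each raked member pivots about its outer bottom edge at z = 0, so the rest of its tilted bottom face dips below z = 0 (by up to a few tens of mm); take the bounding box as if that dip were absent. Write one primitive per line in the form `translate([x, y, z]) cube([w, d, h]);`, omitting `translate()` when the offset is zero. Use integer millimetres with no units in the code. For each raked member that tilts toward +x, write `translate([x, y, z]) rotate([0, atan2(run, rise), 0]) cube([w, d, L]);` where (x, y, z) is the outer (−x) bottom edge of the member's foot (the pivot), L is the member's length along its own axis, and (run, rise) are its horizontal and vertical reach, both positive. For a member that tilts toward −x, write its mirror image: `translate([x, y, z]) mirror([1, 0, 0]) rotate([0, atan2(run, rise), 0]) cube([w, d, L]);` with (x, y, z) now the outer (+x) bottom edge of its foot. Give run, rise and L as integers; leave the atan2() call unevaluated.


// leg length = √(189² + 648²) = 675
// right-leg outer foot x = 2·189 + 83 = 461
// beam min-corner = (189, 0, 648)
translate([189, 0, 648]) cube([83, 798, 67]);
translate([0, 59, 0]) rotate([0, atan2(189, 648), 0]) cube([41, 36, 675]);
translate([461, 59, 0]) mirror([1, 0, 0]) rotate([0, atan2(189, 648), 0]) cube([41, 36, 675]);
translate([0, 703, 0]) rotate([0, atan2(189, 648), 0]) cube([41, 36, 675]);
translate([461, 703, 0]) mirror([1, 0, 0]) rotate([0, atan2(189, 648), 0]) cube([41, 36, 675]);


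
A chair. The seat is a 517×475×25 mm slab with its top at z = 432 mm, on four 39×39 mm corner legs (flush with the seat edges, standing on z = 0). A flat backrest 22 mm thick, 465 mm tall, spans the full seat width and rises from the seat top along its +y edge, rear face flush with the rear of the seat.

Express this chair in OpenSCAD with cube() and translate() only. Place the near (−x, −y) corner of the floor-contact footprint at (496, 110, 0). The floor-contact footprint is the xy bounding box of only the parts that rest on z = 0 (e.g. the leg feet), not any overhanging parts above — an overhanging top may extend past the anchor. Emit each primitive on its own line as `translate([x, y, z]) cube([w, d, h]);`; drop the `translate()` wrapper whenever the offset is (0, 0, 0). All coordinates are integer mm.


translate([496, 110, 407]) cube([517, 475, 25]);
translate([496, 110, 0]) cube([39, 39, 407]);
translate([974, 110, 0]) cube([39, 39, 407]);
translate([496, 546, 0]) cube([39, 39, 407]);
translate([974, 546, 0]) cube([39, 39, 407]);
translate([496, 563, 432]) cube([517, 22, 465]);


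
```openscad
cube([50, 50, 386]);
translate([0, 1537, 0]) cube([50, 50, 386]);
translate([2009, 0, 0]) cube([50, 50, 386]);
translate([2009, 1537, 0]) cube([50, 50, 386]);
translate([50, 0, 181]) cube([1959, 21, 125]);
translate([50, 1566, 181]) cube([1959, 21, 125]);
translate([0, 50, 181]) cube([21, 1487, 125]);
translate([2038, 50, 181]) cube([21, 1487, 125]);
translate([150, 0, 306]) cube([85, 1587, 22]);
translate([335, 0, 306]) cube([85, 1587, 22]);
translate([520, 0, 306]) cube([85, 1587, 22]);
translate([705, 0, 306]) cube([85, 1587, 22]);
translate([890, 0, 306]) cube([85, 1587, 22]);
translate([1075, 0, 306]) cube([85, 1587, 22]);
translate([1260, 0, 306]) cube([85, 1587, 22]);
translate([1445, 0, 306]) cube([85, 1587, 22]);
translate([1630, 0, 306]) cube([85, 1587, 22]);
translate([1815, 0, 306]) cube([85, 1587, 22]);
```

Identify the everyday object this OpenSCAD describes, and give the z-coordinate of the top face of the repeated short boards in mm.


A bed frame. The slat-top height is 328 mm.

Four posts, four rails, and a row of slats — a bed frame. Slats sit on the rails at z = 181 + 125 = 306; with slat thickness 22, the top is 328 mm.


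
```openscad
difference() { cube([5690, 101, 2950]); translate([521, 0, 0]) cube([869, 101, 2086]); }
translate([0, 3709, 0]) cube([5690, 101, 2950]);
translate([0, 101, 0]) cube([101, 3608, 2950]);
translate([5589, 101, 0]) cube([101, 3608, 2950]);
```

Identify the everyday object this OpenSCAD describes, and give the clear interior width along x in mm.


A single room. The interior width is 5488 mm.

Four walls enclosing a rectangle with a door in the front wall — a room. Outside width 5690 minus two 101 mm walls gives 5488 mm.


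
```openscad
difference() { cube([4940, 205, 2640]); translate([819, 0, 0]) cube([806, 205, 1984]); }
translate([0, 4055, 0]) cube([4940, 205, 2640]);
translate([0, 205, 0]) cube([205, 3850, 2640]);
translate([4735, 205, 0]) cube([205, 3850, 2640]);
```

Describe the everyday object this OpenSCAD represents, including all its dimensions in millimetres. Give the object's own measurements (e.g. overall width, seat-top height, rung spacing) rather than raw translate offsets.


A single room: four walls, each 2640 mm tall and 205 mm thick, enclosing an outside footprint 4940×4260 mm (x × y), no floor or roof. The front and back walls (−y and +y sides) run the full x-width; the side walls fit between their inner faces. A door opening 806 mm wide and 1984 mm tall is cut through the front wall from the floor up, its −x edge 819 mm from the wall's −x end.


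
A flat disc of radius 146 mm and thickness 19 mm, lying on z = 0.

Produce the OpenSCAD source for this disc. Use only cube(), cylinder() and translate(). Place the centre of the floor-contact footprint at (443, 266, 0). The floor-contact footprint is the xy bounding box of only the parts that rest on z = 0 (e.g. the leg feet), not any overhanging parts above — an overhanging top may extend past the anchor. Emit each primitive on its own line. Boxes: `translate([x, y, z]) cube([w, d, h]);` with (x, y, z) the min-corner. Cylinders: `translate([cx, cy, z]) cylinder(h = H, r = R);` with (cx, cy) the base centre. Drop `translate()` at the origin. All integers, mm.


translate([443, 266, 0]) cylinder(h = 19, r = 146);
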